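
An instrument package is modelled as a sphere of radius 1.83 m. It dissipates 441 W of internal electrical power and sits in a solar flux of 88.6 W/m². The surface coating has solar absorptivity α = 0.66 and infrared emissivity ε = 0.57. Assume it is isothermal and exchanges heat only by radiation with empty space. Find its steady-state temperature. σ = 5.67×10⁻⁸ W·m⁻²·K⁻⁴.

At steady state, absorbed solar power + internal power = radiated power.
Absorbed: α·S·A_cross = 0.66·88.6·10.52 = 615.2 W (cross-section πr²).
Total input = 615.2 + 441 = 1056 W.
Radiated: εσ·A_surf·T⁴ with A_surf = 4πr² = 42.08 m².
T⁴ = 1056/(0.57·5.67×10⁻⁸·42.08) = 7.766×10⁸ K⁴.

T ≈ 167 K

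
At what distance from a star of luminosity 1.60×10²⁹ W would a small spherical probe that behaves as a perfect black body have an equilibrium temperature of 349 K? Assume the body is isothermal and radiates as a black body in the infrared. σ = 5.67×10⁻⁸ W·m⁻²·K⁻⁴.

d ≈ 1.95×10¹² m

For an isothermal black-emitting sphere, (1−a)S·πr² = σ·4πr²·T⁴ ⇒ S = 4σT⁴/(1−a).
S = 4·5.67×10⁻⁸·(349)⁴/1.00 = 3365 W/m².
Flux falls as S = L/(4πd²), so d = √(L/(4πS)) = √(1.60×10²⁹/(4π·3365)).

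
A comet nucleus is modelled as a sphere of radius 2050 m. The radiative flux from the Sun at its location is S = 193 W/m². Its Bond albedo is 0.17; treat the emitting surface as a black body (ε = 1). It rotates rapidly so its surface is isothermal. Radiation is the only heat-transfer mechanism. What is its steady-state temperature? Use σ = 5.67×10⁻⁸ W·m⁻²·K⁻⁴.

T ≈ 163 K

At equilibrium, absorbed power = emitted power.
Absorbing cross-section = πr² = 1.320×10⁷ m²; emitting surface = 4πr² = 5.281×10⁷ m² (ratio 4).
(1−a)S·A_cross = εσ·A_surf·T⁴  ⇒  T⁴ = (1−a)S/(4σ).
T⁴ = 0.830·193/(4·5.67×10⁻⁸) = 7.063×10⁸ K⁴.
T = (7.063×10⁸)^(1/4).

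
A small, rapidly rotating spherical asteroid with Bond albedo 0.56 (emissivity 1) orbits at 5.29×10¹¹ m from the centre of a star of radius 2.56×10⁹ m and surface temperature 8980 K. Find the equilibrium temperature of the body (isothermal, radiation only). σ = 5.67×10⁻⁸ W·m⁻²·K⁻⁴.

T ≈ 360 K

The star's surface emits σT_*⁴; at distance d the flux is S = σT_*⁴(R_*/d)².
S = 5.67×10⁻⁸·(8980)⁴·(2.56×10⁹/5.29×10¹¹)² = 8635 W/m².
For an isothermal sphere T⁴ = (1−a)S/(4σ) = 1.675×10¹⁰ K⁴.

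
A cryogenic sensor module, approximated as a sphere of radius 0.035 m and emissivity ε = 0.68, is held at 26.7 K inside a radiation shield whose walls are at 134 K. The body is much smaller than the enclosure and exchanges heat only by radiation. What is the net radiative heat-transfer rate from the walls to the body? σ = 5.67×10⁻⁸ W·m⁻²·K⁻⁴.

P_net ≈ 0.191 W

For a small grey body in a large enclosure: P_net = εσA(T_body⁴ − T_wall⁴).
A = 4πr² = 0.01539 m²; T_body⁴ − T_wall⁴ = 5.082×10⁵ − 3.224×10⁸ = -3.219×10⁸ K⁴.
|P_net| = 0.68·5.67×10⁻⁸·0.01539·3.219×10⁸.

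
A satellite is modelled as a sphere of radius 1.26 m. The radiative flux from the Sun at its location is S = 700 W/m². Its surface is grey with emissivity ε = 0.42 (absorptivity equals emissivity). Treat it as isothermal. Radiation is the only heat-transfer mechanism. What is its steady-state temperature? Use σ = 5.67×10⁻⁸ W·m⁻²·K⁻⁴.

At equilibrium, absorbed power = emitted power.
Absorbing cross-section = πr² = 4.988 m²; emitting surface = 4πr² = 19.95 m² (ratio 4).
εS·A_cross = εσ·A_surf·T⁴  ⇒  T⁴ = S/(4σ)   (ε cancels).
T⁴ = 700/(4·5.67×10⁻⁸) = 3.086×10⁹ K⁴.
T = (3.086×10⁹)^(1/4).

T ≈ 236 K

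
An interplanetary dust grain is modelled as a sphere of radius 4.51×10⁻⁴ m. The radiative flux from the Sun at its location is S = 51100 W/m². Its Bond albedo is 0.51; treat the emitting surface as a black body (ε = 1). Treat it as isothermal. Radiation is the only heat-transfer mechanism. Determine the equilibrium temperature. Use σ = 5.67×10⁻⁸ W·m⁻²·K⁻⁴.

At equilibrium, absorbed power = emitted power.
Absorbing cross-section = πr² = 6.390×10⁻⁷ m²; emitting surface = 4πr² = 2.556×10⁻⁶ m² (ratio 4).
(1−a)S·A_cross = εσ·A_surf·T⁴  ⇒  T⁴ = (1−a)S/(4σ).
T⁴ = 0.490·51100/(4·5.67×10⁻⁸) = 1.104×10¹¹ K⁴.
T = (1.104×10¹¹)^(1/4).

T ≈ 576 K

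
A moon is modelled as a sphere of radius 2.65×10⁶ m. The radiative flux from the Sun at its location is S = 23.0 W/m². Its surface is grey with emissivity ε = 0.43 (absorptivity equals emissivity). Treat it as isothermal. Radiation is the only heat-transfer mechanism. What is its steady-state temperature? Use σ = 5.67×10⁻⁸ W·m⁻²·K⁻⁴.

At equilibrium, absorbed power = emitted power.
Absorbing cross-section = πr² = 2.206×10¹³ m²; emitting surface = 4πr² = 8.825×10¹³ m² (ratio 4).
εS·A_cross = εσ·A_surf·T⁴  ⇒  T⁴ = S/(4σ)   (ε cancels).
T⁴ = 23.0/(4·5.67×10⁻⁸) = 1.014×10⁸ K⁴.
T = (1.014×10⁸)^(1/4).

T ≈ 100 K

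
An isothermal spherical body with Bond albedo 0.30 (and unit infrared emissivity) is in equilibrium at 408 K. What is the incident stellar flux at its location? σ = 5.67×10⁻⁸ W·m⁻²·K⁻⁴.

S ≈ 8980 W/m²

(1−a)S·πr² = σ·4πr²·T⁴ ⇒ S = 4σT⁴/(1−a).
S = 4·5.67×10⁻⁸·2.771×10¹⁰/0.700.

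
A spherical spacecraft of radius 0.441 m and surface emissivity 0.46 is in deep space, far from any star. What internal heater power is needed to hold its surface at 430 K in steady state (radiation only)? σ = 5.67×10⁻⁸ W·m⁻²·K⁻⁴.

P = εσ·4πr²·T⁴.
4πr² = 2.444 m²; T⁴ = 3.419×10¹⁰ K⁴.
P = 0.46·5.67×10⁻⁸·2.444·3.419×10¹⁰.

P ≈ 2180 W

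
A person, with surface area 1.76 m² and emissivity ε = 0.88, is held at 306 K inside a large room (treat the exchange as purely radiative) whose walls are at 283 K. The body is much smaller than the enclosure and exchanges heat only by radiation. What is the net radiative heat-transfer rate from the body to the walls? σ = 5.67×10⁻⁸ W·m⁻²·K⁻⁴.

For a small grey body in a large enclosure: P_net = εσA(T_body⁴ − T_wall⁴).
A = 1.76 m²; T_body⁴ − T_wall⁴ = 8.768×10⁹ − 6.414×10⁹ = 2.353×10⁹ K⁴.
|P_net| = 0.88·5.67×10⁻⁸·1.760·2.353×10⁹.

P_net ≈ 207 W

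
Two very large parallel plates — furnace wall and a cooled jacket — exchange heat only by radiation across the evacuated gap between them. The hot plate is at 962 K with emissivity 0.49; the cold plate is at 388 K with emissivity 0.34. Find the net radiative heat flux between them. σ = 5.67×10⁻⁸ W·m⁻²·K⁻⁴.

q ≈ 11900 W/m²

For two infinite grey parallel plates, q = σ(T₁⁴ − T₂⁴)/(1/ε₁ + 1/ε₂ − 1).
T₁⁴ − T₂⁴ = 8.564×10¹¹ − 2.266×10¹⁰ = 8.338×10¹¹ K⁴.
1/ε₁ + 1/ε₂ − 1 = 2.041 + 2.941 − 1 = 3.982.
q = 5.67×10⁻⁸ × 8.338×10¹¹ / 3.982.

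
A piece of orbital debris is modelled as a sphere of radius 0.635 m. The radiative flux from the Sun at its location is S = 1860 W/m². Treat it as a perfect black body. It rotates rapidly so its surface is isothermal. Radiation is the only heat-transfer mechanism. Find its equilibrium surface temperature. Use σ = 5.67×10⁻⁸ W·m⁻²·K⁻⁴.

At equilibrium, absorbed power = emitted power.
Absorbing cross-section = πr² = 1.267 m²; emitting surface = 4πr² = 5.067 m² (ratio 4).
S·A_cross = εσ·A_surf·T⁴  ⇒  T⁴ = S/(4σ).
T⁴ = 1.00·1860/(4·5.67×10⁻⁸) = 8.201×10⁹ K⁴.
T = (8.201×10⁹)^(1/4).

T ≈ 301 K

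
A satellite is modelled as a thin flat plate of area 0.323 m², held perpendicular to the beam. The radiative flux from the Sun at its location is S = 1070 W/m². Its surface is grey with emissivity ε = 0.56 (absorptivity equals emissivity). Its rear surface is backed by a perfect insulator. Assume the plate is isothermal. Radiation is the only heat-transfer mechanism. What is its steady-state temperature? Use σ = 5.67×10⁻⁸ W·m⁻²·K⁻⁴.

At equilibrium, absorbed power = emitted power.
Absorbing cross-section = A = 0.3230 m²; emitting surface = A = 0.3230 m² (ratio 1).
εS·A_cross = εσ·A_surf·T⁴  ⇒  T⁴ = S/(1σ)   (ε cancels).
T⁴ = 1070/(1·5.67×10⁻⁸) = 1.887×10¹⁰ K⁴.
T = (1.887×10¹⁰)^(1/4).

T ≈ 371 K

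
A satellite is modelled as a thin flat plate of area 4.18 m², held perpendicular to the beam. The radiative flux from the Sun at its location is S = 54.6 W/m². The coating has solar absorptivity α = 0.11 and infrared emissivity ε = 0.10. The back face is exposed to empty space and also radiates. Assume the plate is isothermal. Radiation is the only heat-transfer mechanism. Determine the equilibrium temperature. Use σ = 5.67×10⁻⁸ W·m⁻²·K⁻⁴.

At equilibrium, absorbed power = emitted power.
Absorbing cross-section = A = 4.180 m²; emitting surface = 2A = 8.360 m² (ratio 2).
αS·A_cross = εσ·A_surf·T⁴  ⇒  T⁴ = αS/(ε·2σ).
T⁴ = 0.110·54.6/(0.10·2·5.67×10⁻⁸) = 5.296×10⁸ K⁴.
T = (5.296×10⁸)^(1/4).

T ≈ 152 K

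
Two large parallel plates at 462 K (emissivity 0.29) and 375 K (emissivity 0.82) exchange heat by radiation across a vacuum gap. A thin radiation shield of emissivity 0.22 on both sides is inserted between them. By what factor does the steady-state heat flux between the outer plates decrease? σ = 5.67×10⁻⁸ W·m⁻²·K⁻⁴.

factor ≈ 3.21

Without shield: q₀ = σΔ(T⁴)/(1/ε₁+1/ε₂−1) with denominator 3.668.
With shield the two gaps are in series; the resistances add: (1/ε₁+1/ε_s−1)+(1/ε_s+1/ε₂−1) = 6.994+4.765 = 11.76.
Heat-flux ratio q₀/q = 11.76/3.668.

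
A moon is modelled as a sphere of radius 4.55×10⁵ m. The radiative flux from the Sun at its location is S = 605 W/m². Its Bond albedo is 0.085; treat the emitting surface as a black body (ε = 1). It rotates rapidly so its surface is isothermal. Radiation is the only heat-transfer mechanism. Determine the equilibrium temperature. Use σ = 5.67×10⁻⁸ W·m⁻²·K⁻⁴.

T ≈ 222 K

At equilibrium, absorbed power = emitted power.
Absorbing cross-section = πr² = 6.504×10¹¹ m²; emitting surface = 4πr² = 2.602×10¹² m² (ratio 4).
(1−a)S·A_cross = εσ·A_surf·T⁴  ⇒  T⁴ = (1−a)S/(4σ).
T⁴ = 0.915·605/(4·5.67×10⁻⁸) = 2.441×10⁹ K⁴.
T = (2.441×10⁹)^(1/4).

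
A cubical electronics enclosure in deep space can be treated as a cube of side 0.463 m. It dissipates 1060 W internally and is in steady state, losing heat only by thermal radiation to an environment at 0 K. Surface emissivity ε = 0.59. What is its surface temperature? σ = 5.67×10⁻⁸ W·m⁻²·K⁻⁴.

T ≈ 396 K

Steady state: internal power = radiated power, P = εσA T⁴.
Radiating area A = 6L² = 1.286 m².
T⁴ = P/(εσA) = 1060/(0.59·5.67×10⁻⁸·1.286) = 2.464×10¹⁰ K⁴.
T = (2.464×10¹⁰)^(1/4).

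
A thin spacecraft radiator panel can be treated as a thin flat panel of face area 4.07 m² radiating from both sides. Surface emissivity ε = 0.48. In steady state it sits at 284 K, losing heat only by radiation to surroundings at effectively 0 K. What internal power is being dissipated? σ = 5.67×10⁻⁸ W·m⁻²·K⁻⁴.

P ≈ 1440 W

Steady state: P = εσA T⁴.
A = 2·4.07 = 8.140 m²; T⁴ = (284)⁴ = 6.505×10⁹ K⁴.
P = 0.48 × 5.67×10⁻⁸ × 8.140 × 6.505×10⁹.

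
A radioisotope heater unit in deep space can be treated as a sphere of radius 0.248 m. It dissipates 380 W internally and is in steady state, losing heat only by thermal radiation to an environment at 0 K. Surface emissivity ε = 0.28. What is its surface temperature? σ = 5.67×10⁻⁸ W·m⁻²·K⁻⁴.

Steady state: internal power = radiated power, P = εσA T⁴.
Radiating area A = 4πr² = 0.7729 m².
T⁴ = P/(εσA) = 380/(0.28·5.67×10⁻⁸·0.7729) = 3.097×10¹⁰ K⁴.
T = (3.097×10¹⁰)^(1/4).

T ≈ 420 K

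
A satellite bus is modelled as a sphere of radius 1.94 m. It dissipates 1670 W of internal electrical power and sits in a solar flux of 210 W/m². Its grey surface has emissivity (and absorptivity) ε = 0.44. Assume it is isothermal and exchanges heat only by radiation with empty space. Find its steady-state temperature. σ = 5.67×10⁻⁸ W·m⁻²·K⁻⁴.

At steady state, absorbed solar power + internal power = radiated power.
Absorbed: α·S·A_cross = 0.44·210·11.82 = 1093 W (cross-section πr²).
Total input = 1093 + 1670 = 2763 W.
Radiated: εσ·A_surf·T⁴ with A_surf = 4πr² = 47.29 m².
T⁴ = 2763/(0.44·5.67×10⁻⁸·47.29) = 2.341×10⁹ K⁴.

T ≈ 220 K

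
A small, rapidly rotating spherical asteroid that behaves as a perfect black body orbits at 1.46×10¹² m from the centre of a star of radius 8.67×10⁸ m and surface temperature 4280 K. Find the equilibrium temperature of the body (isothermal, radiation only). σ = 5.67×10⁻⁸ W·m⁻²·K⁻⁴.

The star's surface emits σT_*⁴; at distance d the flux is S = σT_*⁴(R_*/d)².
S = 5.67×10⁻⁸·(4280)⁴·(8.67×10⁸/1.46×10¹²)² = 6.710 W/m².
For an isothermal sphere T⁴ = (1−a)S/(4σ) = 2.958×10⁷ K⁴.

T ≈ 73.7 K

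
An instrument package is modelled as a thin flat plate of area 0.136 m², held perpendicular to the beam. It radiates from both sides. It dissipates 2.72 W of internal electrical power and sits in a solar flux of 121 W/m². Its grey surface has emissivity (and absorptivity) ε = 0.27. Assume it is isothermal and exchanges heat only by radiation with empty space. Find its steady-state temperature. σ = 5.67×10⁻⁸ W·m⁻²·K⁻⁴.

T ≈ 204 K

At steady state, absorbed solar power + internal power = radiated power.
Absorbed: α·S·A_cross = 0.27·121·0.1360 = 4.443 W (cross-section A).
Total input = 4.443 + 2.72 = 7.163 W.
Radiated: εσ·A_surf·T⁴ with A_surf = 2A = 0.2720 m².
T⁴ = 7.163/(0.27·5.67×10⁻⁸·0.2720) = 1.720×10⁹ K⁴.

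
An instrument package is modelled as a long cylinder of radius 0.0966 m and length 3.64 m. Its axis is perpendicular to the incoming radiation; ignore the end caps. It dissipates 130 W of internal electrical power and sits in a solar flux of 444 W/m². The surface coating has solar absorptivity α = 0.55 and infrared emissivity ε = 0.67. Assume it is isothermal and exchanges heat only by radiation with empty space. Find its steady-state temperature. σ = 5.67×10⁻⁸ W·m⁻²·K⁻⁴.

At steady state, absorbed solar power + internal power = radiated power.
Absorbed: α·S·A_cross = 0.55·444·0.7032 = 171.7 W (cross-section 2rL).
Total input = 171.7 + 130 = 301.7 W.
Radiated: εσ·A_surf·T⁴ with A_surf = 2πrL = 2.209 m².
T⁴ = 301.7/(0.67·5.67×10⁻⁸·2.209) = 3.595×10⁹ K⁴.

T ≈ 245 K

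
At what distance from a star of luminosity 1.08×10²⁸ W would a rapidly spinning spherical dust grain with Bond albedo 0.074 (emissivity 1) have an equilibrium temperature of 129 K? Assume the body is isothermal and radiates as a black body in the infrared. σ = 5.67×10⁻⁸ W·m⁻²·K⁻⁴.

d ≈ 3.56×10¹² m

For an isothermal black-emitting sphere, (1−a)S·πr² = σ·4πr²·T⁴ ⇒ S = 4σT⁴/(1−a).
S = 4·5.67×10⁻⁸·(129)⁴/0.926 = 67.83 W/m².
Flux falls as S = L/(4πd²), so d = √(L/(4πS)) = √(1.08×10²⁸/(4π·67.83)).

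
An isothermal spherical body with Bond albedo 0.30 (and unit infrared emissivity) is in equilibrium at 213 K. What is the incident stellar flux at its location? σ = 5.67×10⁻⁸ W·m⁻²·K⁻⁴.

(1−a)S·πr² = σ·4πr²·T⁴ ⇒ S = 4σT⁴/(1−a).
S = 4·5.67×10⁻⁸·2.058×10⁹/0.700.

S ≈ 667 W/m²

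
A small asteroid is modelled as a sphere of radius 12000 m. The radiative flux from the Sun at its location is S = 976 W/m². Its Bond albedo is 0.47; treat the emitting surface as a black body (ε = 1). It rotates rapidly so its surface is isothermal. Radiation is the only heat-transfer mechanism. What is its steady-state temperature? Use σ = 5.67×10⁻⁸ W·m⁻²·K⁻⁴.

T ≈ 219 K

At equilibrium, absorbed power = emitted power.
Absorbing cross-section = πr² = 4.524×10⁸ m²; emitting surface = 4πr² = 1.810×10⁹ m² (ratio 4).
(1−a)S·A_cross = εσ·A_surf·T⁴  ⇒  T⁴ = (1−a)S/(4σ).
T⁴ = 0.530·976/(4·5.67×10⁻⁸) = 2.281×10⁹ K⁴.
T = (2.281×10⁹)^(1/4).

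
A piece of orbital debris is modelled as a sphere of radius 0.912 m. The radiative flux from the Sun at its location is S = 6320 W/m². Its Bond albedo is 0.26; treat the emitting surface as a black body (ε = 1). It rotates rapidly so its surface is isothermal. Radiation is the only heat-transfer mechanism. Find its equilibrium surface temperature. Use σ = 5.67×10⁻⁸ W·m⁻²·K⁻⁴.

T ≈ 379 K

At equilibrium, absorbed power = emitted power.
Absorbing cross-section = πr² = 2.613 m²; emitting surface = 4πr² = 10.45 m² (ratio 4).
(1−a)S·A_cross = εσ·A_surf·T⁴  ⇒  T⁴ = (1−a)S/(4σ).
T⁴ = 0.740·6320/(4·5.67×10⁻⁸) = 2.062×10¹⁰ K⁴.
T = (2.062×10¹⁰)^(1/4).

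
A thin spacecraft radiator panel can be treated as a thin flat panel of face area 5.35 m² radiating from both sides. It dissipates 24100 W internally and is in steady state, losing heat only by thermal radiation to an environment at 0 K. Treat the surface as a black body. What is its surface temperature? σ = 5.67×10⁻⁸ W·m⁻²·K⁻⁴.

T ≈ 446 K

Steady state: internal power = radiated power, P = εσA T⁴.
Radiating area A = 2·5.35 = 10.70 m².
T⁴ = P/(εσA) = 24100/(1.0·5.67×10⁻⁸·10.70) = 3.972×10¹⁰ K⁴.
T = (3.972×10¹⁰)^(1/4).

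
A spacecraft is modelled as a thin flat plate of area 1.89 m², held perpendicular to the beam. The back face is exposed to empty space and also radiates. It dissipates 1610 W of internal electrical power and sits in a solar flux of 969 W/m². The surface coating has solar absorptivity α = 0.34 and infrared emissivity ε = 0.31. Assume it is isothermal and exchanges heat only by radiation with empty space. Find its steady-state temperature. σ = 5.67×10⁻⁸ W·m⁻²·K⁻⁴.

At steady state, absorbed solar power + internal power = radiated power.
Absorbed: α·S·A_cross = 0.34·969·1.890 = 622.7 W (cross-section A).
Total input = 622.7 + 1610 = 2233 W.
Radiated: εσ·A_surf·T⁴ with A_surf = 2A = 3.780 m².
T⁴ = 2233/(0.31·5.67×10⁻⁸·3.780) = 3.360×10¹⁰ K⁴.

T ≈ 428 K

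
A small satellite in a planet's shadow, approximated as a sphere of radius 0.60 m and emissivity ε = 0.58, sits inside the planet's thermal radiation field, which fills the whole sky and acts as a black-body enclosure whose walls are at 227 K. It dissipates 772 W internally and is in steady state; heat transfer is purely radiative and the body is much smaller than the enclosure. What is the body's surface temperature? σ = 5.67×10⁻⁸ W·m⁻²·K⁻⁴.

T ≈ 298 K

For a small grey body in a large enclosure, net radiated power = εσA(T⁴ − T_w⁴).
Steady state: P = εσA(T⁴ − T_w⁴) with A = 4πr² = 4.524 m².
T⁴ = P/(εσA) + T_w⁴ = 772/(0.58·5.67×10⁻⁸·4.524) + (227)⁴
    = 5.189×10⁹ + 2.655×10⁹ = 7.844×10⁹ K⁴.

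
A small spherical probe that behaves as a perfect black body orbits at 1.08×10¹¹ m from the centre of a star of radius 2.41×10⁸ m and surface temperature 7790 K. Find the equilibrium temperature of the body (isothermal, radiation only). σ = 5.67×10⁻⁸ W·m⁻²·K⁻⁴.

T ≈ 260 K

The star's surface emits σT_*⁴; at distance d the flux is S = σT_*⁴(R_*/d)².
S = 5.67×10⁻⁸·(7790)⁴·(2.41×10⁸/1.08×10¹¹)² = 1040 W/m².
For an isothermal sphere T⁴ = (1−a)S/(4σ) = 4.584×10⁹ K⁴.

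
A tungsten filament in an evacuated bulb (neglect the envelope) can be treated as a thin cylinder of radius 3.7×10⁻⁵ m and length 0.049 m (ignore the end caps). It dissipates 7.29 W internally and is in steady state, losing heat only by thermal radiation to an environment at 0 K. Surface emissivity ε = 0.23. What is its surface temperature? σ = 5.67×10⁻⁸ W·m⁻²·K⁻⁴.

Steady state: internal power = radiated power, P = εσA T⁴.
Radiating area A = 2πrL = 1.139×10⁻⁵ m².
T⁴ = P/(εσA) = 7.29/(0.23·5.67×10⁻⁸·1.139×10⁻⁵) = 4.907×10¹³ K⁴.
T = (4.907×10¹³)^(1/4).

T ≈ 2650 K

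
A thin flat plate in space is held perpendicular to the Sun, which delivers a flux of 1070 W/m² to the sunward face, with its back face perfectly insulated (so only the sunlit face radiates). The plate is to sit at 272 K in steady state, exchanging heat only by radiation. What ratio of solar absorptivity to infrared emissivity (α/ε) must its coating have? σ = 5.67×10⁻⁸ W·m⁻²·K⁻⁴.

α/ε ≈ 0.290

Balance: αS·A = εσ·1A·T⁴ ⇒ α/ε = σT⁴/S.
α/ε = 5.67×10⁻⁸·(272)⁴/1070 = 5.67×10⁻⁸·5.474×10⁹/1070.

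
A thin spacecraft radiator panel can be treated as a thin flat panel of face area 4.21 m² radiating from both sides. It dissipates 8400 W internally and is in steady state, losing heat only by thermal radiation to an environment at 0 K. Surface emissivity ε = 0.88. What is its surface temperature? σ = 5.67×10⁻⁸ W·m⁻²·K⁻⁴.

T ≈ 376 K

Steady state: internal power = radiated power, P = εσA T⁴.
Radiating area A = 2·4.21 = 8.420 m².
T⁴ = P/(εσA) = 8400/(0.88·5.67×10⁻⁸·8.420) = 1.999×10¹⁰ K⁴.
T = (1.999×10¹⁰)^(1/4).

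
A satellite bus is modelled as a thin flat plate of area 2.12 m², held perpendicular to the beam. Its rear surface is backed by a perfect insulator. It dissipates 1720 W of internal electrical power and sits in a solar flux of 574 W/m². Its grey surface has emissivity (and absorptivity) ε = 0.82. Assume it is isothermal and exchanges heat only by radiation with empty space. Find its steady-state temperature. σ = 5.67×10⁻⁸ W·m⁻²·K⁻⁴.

At steady state, absorbed solar power + internal power = radiated power.
Absorbed: α·S·A_cross = 0.82·574·2.120 = 997.8 W (cross-section A).
Total input = 997.8 + 1720 = 2718 W.
Radiated: εσ·A_surf·T⁴ with A_surf = A = 2.120 m².
T⁴ = 2718/(0.82·5.67×10⁻⁸·2.120) = 2.757×10¹⁰ K⁴.

T ≈ 407 K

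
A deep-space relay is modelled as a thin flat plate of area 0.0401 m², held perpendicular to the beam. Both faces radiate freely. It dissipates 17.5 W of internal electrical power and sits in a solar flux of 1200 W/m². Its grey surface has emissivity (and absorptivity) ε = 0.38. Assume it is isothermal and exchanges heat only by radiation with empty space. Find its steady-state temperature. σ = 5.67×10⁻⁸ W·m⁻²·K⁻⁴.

At steady state, absorbed solar power + internal power = radiated power.
Absorbed: α·S·A_cross = 0.38·1200·0.04010 = 18.29 W (cross-section A).
Total input = 18.29 + 17.5 = 35.79 W.
Radiated: εσ·A_surf·T⁴ with A_surf = 2A = 0.08020 m².
T⁴ = 35.79/(0.38·5.67×10⁻⁸·0.08020) = 2.071×10¹⁰ K⁴.

T ≈ 379 K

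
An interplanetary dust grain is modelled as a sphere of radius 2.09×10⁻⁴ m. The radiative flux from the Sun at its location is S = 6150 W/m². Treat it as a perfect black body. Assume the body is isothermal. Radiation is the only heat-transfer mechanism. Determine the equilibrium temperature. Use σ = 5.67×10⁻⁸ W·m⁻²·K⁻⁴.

At equilibrium, absorbed power = emitted power.
Absorbing cross-section = πr² = 1.372×10⁻⁷ m²; emitting surface = 4πr² = 5.489×10⁻⁷ m² (ratio 4).
S·A_cross = εσ·A_surf·T⁴  ⇒  T⁴ = S/(4σ).
T⁴ = 1.00·6150/(4·5.67×10⁻⁸) = 2.712×10¹⁰ K⁴.
T = (2.712×10¹⁰)^(1/4).

T ≈ 406 K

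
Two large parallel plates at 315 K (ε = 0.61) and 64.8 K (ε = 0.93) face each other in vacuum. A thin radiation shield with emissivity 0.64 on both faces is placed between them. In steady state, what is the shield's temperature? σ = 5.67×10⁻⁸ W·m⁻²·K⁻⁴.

T_s ≈ 255 K

In steady state the net flux on the hot side equals that on the cold side.
σ(T₁⁴−T_s⁴)/D₁ = σ(T_s⁴−T₂⁴)/D₂, with D₁ = 1/ε₁+1/ε_s−1 = 2.202, D₂ = 1/ε_s+1/ε₂−1 = 1.638.
Solve for T_s⁴: T_s⁴ = (D₂·T₁⁴ + D₁·T₂⁴)/(D₁+D₂) = 4.210×10⁹ K⁴.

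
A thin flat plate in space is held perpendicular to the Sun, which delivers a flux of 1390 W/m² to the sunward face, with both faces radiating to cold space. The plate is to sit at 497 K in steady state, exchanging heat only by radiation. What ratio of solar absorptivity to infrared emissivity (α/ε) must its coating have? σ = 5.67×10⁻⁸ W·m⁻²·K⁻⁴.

α/ε ≈ 4.98

Balance: αS·A = εσ·2A·T⁴ ⇒ α/ε = 2σT⁴/S.
α/ε = 2·5.67×10⁻⁸·(497)⁴/1390 = 2·5.67×10⁻⁸·6.101×10¹⁰/1390.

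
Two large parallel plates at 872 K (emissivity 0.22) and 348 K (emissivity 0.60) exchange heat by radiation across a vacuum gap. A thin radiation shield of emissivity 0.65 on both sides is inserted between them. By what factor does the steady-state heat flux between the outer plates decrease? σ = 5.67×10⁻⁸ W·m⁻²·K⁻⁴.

Without shield: q₀ = σΔ(T⁴)/(1/ε₁+1/ε₂−1) with denominator 5.212.
With shield the two gaps are in series; the resistances add: (1/ε₁+1/ε_s−1)+(1/ε_s+1/ε₂−1) = 5.084+2.205 = 7.289.
Heat-flux ratio q₀/q = 7.289/5.212.

factor ≈ 1.40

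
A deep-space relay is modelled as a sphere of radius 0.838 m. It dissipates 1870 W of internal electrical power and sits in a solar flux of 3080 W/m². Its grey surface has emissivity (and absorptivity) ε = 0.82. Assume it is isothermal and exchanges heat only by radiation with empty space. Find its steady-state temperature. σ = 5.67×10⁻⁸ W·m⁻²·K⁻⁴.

T ≈ 367 K

At steady state, absorbed solar power + internal power = radiated power.
Absorbed: α·S·A_cross = 0.82·3080·2.206 = 5572 W (cross-section πr²).
Total input = 5572 + 1870 = 7442 W.
Radiated: εσ·A_surf·T⁴ with A_surf = 4πr² = 8.825 m².
T⁴ = 7442/(0.82·5.67×10⁻⁸·8.825) = 1.814×10¹⁰ K⁴.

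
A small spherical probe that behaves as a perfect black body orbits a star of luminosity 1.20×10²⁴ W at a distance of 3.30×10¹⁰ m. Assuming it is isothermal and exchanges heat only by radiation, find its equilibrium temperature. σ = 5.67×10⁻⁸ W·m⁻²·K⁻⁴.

First find the stellar flux at distance d: S = L/(4πd²) = 1.20×10²⁴/(4π·(3.30×10¹⁰)²) = 87.69 W/m².
For an isothermal sphere, absorbed (1−a)S·πr² = emitted σ·4πr²·T⁴, so T⁴ = (1−a)S/(4σ).
T⁴ = 1.00·87.69/(4·5.67×10⁻⁸) = 3.866×10⁸ K⁴.

T ≈ 140 K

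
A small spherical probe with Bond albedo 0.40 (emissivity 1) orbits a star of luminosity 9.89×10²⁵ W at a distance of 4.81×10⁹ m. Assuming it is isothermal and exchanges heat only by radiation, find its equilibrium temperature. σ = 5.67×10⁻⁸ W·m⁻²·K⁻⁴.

T ≈ 974 K

First find the stellar flux at distance d: S = L/(4πd²) = 9.89×10²⁵/(4π·(4.81×10⁹)²) = 3.402×10⁵ W/m².
For an isothermal sphere, absorbed (1−a)S·πr² = emitted σ·4πr²·T⁴, so T⁴ = (1−a)S/(4σ).
T⁴ = 0.600·3.402×10⁵/(4·5.67×10⁻⁸) = 8.999×10¹¹ K⁴.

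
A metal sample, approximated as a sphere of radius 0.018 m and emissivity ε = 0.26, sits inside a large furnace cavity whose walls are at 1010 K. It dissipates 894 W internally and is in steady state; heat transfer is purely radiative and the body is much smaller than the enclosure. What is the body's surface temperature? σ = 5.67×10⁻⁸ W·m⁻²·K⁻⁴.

For a small grey body in a large enclosure, net radiated power = εσA(T⁴ − T_w⁴).
Steady state: P = εσA(T⁴ − T_w⁴) with A = 4πr² = 0.004072 m².
T⁴ = P/(εσA) + T_w⁴ = 894/(0.26·5.67×10⁻⁸·0.004072) + (1010)⁴
    = 1.489×10¹³ + 1.041×10¹² = 1.594×10¹³ K⁴.

T ≈ 2000 K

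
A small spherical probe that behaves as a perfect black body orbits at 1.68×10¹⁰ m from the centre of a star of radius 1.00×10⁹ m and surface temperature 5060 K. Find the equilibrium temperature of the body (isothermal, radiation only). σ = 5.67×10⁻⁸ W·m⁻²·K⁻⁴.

T ≈ 873 K

The star's surface emits σT_*⁴; at distance d the flux is S = σT_*⁴(R_*/d)².
S = 5.67×10⁻⁸·(5060)⁴·(1.00×10⁹/1.68×10¹⁰)² = 1.317×10⁵ W/m².
For an isothermal sphere T⁴ = (1−a)S/(4σ) = 5.807×10¹¹ K⁴.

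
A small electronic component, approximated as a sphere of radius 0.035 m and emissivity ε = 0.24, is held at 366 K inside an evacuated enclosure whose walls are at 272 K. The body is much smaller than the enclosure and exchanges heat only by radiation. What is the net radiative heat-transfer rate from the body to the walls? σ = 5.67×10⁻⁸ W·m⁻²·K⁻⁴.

P_net ≈ 2.61 W

For a small grey body in a large enclosure: P_net = εσA(T_body⁴ − T_wall⁴).
A = 4πr² = 0.01539 m²; T_body⁴ − T_wall⁴ = 1.794×10¹⁰ − 5.474×10⁹ = 1.247×10¹⁰ K⁴.
|P_net| = 0.24·5.67×10⁻⁸·0.01539·1.247×10¹⁰.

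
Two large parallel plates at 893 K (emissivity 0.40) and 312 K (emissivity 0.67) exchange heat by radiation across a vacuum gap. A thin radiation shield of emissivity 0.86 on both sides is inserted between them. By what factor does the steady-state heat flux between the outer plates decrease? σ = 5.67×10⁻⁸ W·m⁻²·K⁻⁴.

Without shield: q₀ = σΔ(T⁴)/(1/ε₁+1/ε₂−1) with denominator 2.993.
With shield the two gaps are in series; the resistances add: (1/ε₁+1/ε_s−1)+(1/ε_s+1/ε₂−1) = 2.663+1.655 = 4.318.
Heat-flux ratio q₀/q = 4.318/2.993.

factor ≈ 1.44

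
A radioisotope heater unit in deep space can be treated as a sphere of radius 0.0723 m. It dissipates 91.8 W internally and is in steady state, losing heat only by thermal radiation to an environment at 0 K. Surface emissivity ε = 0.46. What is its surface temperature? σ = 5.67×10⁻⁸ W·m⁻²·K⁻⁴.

T ≈ 481 K

Steady state: internal power = radiated power, P = εσA T⁴.
Radiating area A = 4πr² = 0.06569 m².
T⁴ = P/(εσA) = 91.8/(0.46·5.67×10⁻⁸·0.06569) = 5.358×10¹⁰ K⁴.
T = (5.358×10¹⁰)^(1/4).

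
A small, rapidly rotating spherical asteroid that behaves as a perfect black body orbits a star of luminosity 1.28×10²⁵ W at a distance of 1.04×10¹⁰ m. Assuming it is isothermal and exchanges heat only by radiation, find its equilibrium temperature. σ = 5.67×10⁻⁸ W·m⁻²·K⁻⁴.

First find the stellar flux at distance d: S = L/(4πd²) = 1.28×10²⁵/(4π·(1.04×10¹⁰)²) = 9417 W/m².
For an isothermal sphere, absorbed (1−a)S·πr² = emitted σ·4πr²·T⁴, so T⁴ = (1−a)S/(4σ).
T⁴ = 1.00·9417/(4·5.67×10⁻⁸) = 4.152×10¹⁰ K⁴.

T ≈ 451 K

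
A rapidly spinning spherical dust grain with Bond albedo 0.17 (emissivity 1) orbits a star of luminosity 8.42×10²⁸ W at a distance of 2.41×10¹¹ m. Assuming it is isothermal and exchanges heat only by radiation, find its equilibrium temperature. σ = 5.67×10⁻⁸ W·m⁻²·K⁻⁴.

First find the stellar flux at distance d: S = L/(4πd²) = 8.42×10²⁸/(4π·(2.41×10¹¹)²) = 1.154×10⁵ W/m².
For an isothermal sphere, absorbed (1−a)S·πr² = emitted σ·4πr²·T⁴, so T⁴ = (1−a)S/(4σ).
T⁴ = 0.830·1.154×10⁵/(4·5.67×10⁻⁸) = 4.222×10¹¹ K⁴.

T ≈ 806 K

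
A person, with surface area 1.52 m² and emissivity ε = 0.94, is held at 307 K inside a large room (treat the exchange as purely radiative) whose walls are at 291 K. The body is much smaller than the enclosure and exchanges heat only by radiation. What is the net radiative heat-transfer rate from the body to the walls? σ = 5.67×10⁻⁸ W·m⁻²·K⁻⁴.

For a small grey body in a large enclosure: P_net = εσA(T_body⁴ − T_wall⁴).
A = 1.52 m²; T_body⁴ − T_wall⁴ = 8.883×10⁹ − 7.171×10⁹ = 1.712×10⁹ K⁴.
|P_net| = 0.94·5.67×10⁻⁸·1.520·1.712×10⁹.

P_net ≈ 139 W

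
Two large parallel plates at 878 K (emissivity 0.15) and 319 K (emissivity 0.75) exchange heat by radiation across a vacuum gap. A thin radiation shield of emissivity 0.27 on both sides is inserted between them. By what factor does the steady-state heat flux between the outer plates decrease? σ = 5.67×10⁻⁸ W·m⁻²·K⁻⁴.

factor ≈ 1.92

Without shield: q₀ = σΔ(T⁴)/(1/ε₁+1/ε₂−1) with denominator 7.000.
With shield the two gaps are in series; the resistances add: (1/ε₁+1/ε_s−1)+(1/ε_s+1/ε₂−1) = 9.370+4.037 = 13.41.
Heat-flux ratio q₀/q = 13.41/7.000.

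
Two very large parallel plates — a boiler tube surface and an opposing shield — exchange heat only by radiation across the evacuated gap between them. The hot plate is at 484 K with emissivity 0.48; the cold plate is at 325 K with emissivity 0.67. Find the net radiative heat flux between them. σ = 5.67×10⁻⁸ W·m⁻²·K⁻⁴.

q ≈ 962 W/m²

For two infinite grey parallel plates, q = σ(T₁⁴ − T₂⁴)/(1/ε₁ + 1/ε₂ − 1).
T₁⁴ − T₂⁴ = 5.488×10¹⁰ − 1.116×10¹⁰ = 4.372×10¹⁰ K⁴.
1/ε₁ + 1/ε₂ − 1 = 2.083 + 1.493 − 1 = 2.576.
q = 5.67×10⁻⁸ × 4.372×10¹⁰ / 2.576.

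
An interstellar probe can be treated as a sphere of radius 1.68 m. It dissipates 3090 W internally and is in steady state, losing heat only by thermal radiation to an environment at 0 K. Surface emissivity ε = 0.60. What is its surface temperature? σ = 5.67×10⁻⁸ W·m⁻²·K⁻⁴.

T ≈ 225 K

Steady state: internal power = radiated power, P = εσA T⁴.
Radiating area A = 4πr² = 35.47 m².
T⁴ = P/(εσA) = 3090/(0.60·5.67×10⁻⁸·35.47) = 2.561×10⁹ K⁴.
T = (2.561×10⁹)^(1/4).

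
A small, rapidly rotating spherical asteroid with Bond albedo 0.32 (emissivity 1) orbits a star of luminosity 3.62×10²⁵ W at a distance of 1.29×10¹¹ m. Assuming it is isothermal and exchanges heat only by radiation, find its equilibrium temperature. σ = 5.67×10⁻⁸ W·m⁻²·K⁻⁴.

First find the stellar flux at distance d: S = L/(4πd²) = 3.62×10²⁵/(4π·(1.29×10¹¹)²) = 173.1 W/m².
For an isothermal sphere, absorbed (1−a)S·πr² = emitted σ·4πr²·T⁴, so T⁴ = (1−a)S/(4σ).
T⁴ = 0.680·173.1/(4·5.67×10⁻⁸) = 5.190×10⁸ K⁴.

T ≈ 151 K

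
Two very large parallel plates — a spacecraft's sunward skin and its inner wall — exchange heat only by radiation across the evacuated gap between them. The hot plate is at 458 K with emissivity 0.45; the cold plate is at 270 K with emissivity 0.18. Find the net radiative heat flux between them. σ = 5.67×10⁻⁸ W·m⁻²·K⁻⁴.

q ≈ 324 W/m²

For two infinite grey parallel plates, q = σ(T₁⁴ − T₂⁴)/(1/ε₁ + 1/ε₂ − 1).
T₁⁴ − T₂⁴ = 4.400×10¹⁰ − 5.314×10⁹ = 3.869×10¹⁰ K⁴.
1/ε₁ + 1/ε₂ − 1 = 2.222 + 5.556 − 1 = 6.778.
q = 5.67×10⁻⁸ × 3.869×10¹⁰ / 6.778.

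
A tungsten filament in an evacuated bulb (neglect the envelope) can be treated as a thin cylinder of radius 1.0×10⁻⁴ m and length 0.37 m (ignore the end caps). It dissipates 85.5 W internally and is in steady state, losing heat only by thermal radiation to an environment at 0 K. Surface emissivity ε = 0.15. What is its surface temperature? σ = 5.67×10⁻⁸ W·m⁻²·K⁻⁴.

Steady state: internal power = radiated power, P = εσA T⁴.
Radiating area A = 2πrL = 2.325×10⁻⁴ m².
T⁴ = P/(εσA) = 85.5/(0.15·5.67×10⁻⁸·2.325×10⁻⁴) = 4.324×10¹³ K⁴.
T = (4.324×10¹³)^(1/4).

T ≈ 2560 K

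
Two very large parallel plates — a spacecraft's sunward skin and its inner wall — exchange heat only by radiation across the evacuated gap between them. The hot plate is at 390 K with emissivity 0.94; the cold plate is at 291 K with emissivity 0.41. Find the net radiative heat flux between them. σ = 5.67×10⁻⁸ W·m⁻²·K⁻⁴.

For two infinite grey parallel plates, q = σ(T₁⁴ − T₂⁴)/(1/ε₁ + 1/ε₂ − 1).
T₁⁴ − T₂⁴ = 2.313×10¹⁰ − 7.171×10⁹ = 1.596×10¹⁰ K⁴.
1/ε₁ + 1/ε₂ − 1 = 1.064 + 2.439 − 1 = 2.503.
q = 5.67×10⁻⁸ × 1.596×10¹⁰ / 2.503.

q ≈ 362 W/m²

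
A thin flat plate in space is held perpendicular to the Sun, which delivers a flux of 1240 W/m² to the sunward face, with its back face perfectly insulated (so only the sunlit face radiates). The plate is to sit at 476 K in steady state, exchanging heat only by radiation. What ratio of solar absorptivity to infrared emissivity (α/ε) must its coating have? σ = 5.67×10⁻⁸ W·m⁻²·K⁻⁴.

α/ε ≈ 2.35

Balance: αS·A = εσ·1A·T⁴ ⇒ α/ε = σT⁴/S.
α/ε = 5.67×10⁻⁸·(476)⁴/1240 = 5.67×10⁻⁸·5.134×10¹⁰/1240.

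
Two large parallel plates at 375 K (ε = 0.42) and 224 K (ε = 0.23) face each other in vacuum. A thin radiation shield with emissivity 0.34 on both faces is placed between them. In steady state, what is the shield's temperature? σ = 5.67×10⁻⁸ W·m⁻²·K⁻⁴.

T_s ≈ 336 K

In steady state the net flux on the hot side equals that on the cold side.
σ(T₁⁴−T_s⁴)/D₁ = σ(T_s⁴−T₂⁴)/D₂, with D₁ = 1/ε₁+1/ε_s−1 = 4.322, D₂ = 1/ε_s+1/ε₂−1 = 6.289.
Solve for T_s⁴: T_s⁴ = (D₂·T₁⁴ + D₁·T₂⁴)/(D₁+D₂) = 1.275×10¹⁰ K⁴.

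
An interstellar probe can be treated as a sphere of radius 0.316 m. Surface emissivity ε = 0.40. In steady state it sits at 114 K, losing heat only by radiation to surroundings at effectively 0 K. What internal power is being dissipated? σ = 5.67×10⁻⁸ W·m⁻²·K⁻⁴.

Steady state: P = εσA T⁴.
A = 4πr² = 1.255 m²; T⁴ = (114)⁴ = 1.689×10⁸ K⁴.
P = 0.40 × 5.67×10⁻⁸ × 1.255 × 1.689×10⁸.

P ≈ 4.81 W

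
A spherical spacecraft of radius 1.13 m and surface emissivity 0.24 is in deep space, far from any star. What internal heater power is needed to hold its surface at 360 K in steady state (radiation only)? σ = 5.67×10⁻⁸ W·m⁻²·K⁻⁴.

P ≈ 3670 W

P = εσ·4πr²·T⁴.
4πr² = 16.05 m²; T⁴ = 1.680×10¹⁰ K⁴.
P = 0.24·5.67×10⁻⁸·16.05·1.680×10¹⁰.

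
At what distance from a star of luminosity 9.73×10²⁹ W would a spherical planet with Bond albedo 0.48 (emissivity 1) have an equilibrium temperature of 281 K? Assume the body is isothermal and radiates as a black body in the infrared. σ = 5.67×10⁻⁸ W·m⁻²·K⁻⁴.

d ≈ 5.34×10¹² m

For an isothermal black-emitting sphere, (1−a)S·πr² = σ·4πr²·T⁴ ⇒ S = 4σT⁴/(1−a).
S = 4·5.67×10⁻⁸·(281)⁴/0.520 = 2719 W/m².
Flux falls as S = L/(4πd²), so d = √(L/(4πS)) = √(9.73×10²⁹/(4π·2719)).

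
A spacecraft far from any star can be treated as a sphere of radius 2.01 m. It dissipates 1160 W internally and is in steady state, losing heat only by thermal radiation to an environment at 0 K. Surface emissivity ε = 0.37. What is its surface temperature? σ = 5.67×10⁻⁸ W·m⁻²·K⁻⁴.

T ≈ 182 K

Steady state: internal power = radiated power, P = εσA T⁴.
Radiating area A = 4πr² = 50.77 m².
T⁴ = P/(εσA) = 1160/(0.37·5.67×10⁻⁸·50.77) = 1.089×10⁹ K⁴.
T = (1.089×10⁹)^(1/4).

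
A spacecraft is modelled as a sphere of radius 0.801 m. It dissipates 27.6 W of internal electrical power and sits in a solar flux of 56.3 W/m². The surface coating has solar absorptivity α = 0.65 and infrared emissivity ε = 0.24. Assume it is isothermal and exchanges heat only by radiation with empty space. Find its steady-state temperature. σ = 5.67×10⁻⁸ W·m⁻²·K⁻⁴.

At steady state, absorbed solar power + internal power = radiated power.
Absorbed: α·S·A_cross = 0.65·56.3·2.016 = 73.76 W (cross-section πr²).
Total input = 73.76 + 27.6 = 101.4 W.
Radiated: εσ·A_surf·T⁴ with A_surf = 4πr² = 8.063 m².
T⁴ = 101.4/(0.24·5.67×10⁻⁸·8.063) = 9.239×10⁸ K⁴.

T ≈ 174 K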